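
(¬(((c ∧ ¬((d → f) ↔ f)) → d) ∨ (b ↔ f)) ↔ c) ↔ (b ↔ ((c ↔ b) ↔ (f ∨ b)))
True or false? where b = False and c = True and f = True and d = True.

False

Substituting b=False, c=True, f=True, d=True:
d → f = True → True = True
(d → f) ↔ f = True ↔ True = True
¬((d → f) ↔ f) = ¬True = False
c ∧ ¬((d → f) ↔ f) = True ∧ False = False
(c ∧ ¬((d → f) ↔ f)) → d = False → True = True
b ↔ f = False ↔ True = False
((c ∧ ¬((d → f) ↔ f)) → d) ∨ (b ↔ f) = True ∨ False = True
¬(((c ∧ ¬((d → f) ↔ f)) → d) ∨ (b ↔ f)) = ¬True = False
¬(((c ∧ ¬((d → f) ↔ f)) → d) ∨ (b ↔ f)) ↔ c = False ↔ True = False
c ↔ b = True ↔ False = False
f ∨ b = True ∨ False = True
(c ↔ b) ↔ (f ∨ b) = False ↔ True = False
b ↔ ((c ↔ b) ↔ (f ∨ b)) = False ↔ False = True
(¬(((c ∧ ¬((d → f) ↔ f)) → d) ∨ (b ↔ f)) ↔ c) ↔ (b ↔ ((c ↔ b) ↔ (f ∨ b))) = False ↔ True = False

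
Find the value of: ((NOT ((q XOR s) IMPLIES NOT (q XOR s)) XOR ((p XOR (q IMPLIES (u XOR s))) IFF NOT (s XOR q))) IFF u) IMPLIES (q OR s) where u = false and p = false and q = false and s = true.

true

q XOR s = false XOR true = true
q XOR s = false XOR true = true
NOT (q XOR s) = NOT true = false
(q XOR s) IMPLIES NOT (q XOR s) = true IMPLIES false = false
NOT ((q XOR s) IMPLIES NOT (q XOR s)) = NOT false = true
u XOR s = false XOR true = true
q IMPLIES (u XOR s) = false IMPLIES true = true
p XOR (q IMPLIES (u XOR s)) = false XOR true = true
s XOR q = true XOR false = true
NOT (s XOR q) = NOT true = false
(p XOR (q IMPLIES (u XOR s))) IFF NOT (s XOR q) = true IFF false = false
NOT ((q XOR s) IMPLIES NOT (q XOR s)) XOR ((p XOR (q IMPLIES (u XOR s))) IFF NOT (s XOR q)) = true XOR false = true
(NOT ((q XOR s) IMPLIES NOT (q XOR s)) XOR ((p XOR (q IMPLIES (u XOR s))) IFF NOT (s XOR q))) IFF u = true IFF false = false
q OR s = false OR true = true
((NOT ((q XOR s) IMPLIES NOT (q XOR s)) XOR ((p XOR (q IMPLIES (u XOR s))) IFF NOT (s XOR q))) IFF u) IMPLIES (q OR s) = false IMPLIES true = true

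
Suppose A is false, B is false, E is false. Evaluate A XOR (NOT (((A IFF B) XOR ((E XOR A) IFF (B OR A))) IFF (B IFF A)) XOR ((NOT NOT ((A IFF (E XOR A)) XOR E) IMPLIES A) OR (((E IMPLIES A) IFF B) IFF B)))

false

Substituting A=false, B=false, E=false:
A IFF B = false IFF false = true
E XOR A = false XOR false = false
B OR A = false OR false = false
(E XOR A) IFF (B OR A) = false IFF false = true
(A IFF B) XOR ((E XOR A) IFF (B OR A)) = true XOR true = false
B IFF A = false IFF false = true
((A IFF B) XOR ((E XOR A) IFF (B OR A))) IFF (B IFF A) = false IFF true = false
NOT (((A IFF B) XOR ((E XOR A) IFF (B OR A))) IFF (B IFF A)) = NOT false = true
E XOR A = false XOR false = false
A IFF (E XOR A) = false IFF false = true
(A IFF (E XOR A)) XOR E = true XOR false = true
NOT ((A IFF (E XOR A)) XOR E) = NOT true = false
NOT NOT ((A IFF (E XOR A)) XOR E) = NOT false = true
NOT NOT ((A IFF (E XOR A)) XOR E) IMPLIES A = true IMPLIES false = false
E IMPLIES A = false IMPLIES false = true
(E IMPLIES A) IFF B = true IFF false = false
((E IMPLIES A) IFF B) IFF B = false IFF false = true
(NOT NOT ((A IFF (E XOR A)) XOR E) IMPLIES A) OR (((E IMPLIES A) IFF B) IFF B) = false OR true = true
NOT (((A IFF B) XOR ((E XOR A) IFF (B OR A))) IFF (B IFF A)) XOR ((NOT NOT ((A IFF (E XOR A)) XOR E) IMPLIES A) OR (((E IMPLIES A) IFF B) IFF B)) = true XOR true = false
A XOR (NOT (((A IFF B) XOR ((E XOR A) IFF (B OR A))) IFF (B IFF A)) XOR ((NOT NOT ((A IFF (E XOR A)) XOR E) IMPLIES A) OR (((E IMPLIES A) IFF B) IFF B))) = false XOR false = false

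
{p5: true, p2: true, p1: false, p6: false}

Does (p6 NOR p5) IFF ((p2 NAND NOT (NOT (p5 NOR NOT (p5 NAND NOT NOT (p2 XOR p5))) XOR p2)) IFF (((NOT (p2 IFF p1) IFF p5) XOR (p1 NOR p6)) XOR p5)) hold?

Substituting p5=true, p2=true, p1=false, p6=false:
p6 NOR p5 = false NOR true = false
p2 XOR p5 = true XOR true = false
NOT (p2 XOR p5) = NOT false = true
NOT NOT (p2 XOR p5) = NOT true = false
p5 NAND NOT NOT (p2 XOR p5) = true NAND false = true
NOT (p5 NAND NOT NOT (p2 XOR p5)) = NOT true = false
p5 NOR NOT (p5 NAND NOT NOT (p2 XOR p5)) = true NOR false = false
NOT (p5 NOR NOT (p5 NAND NOT NOT (p2 XOR p5))) = NOT false = true
NOT (p5 NOR NOT (p5 NAND NOT NOT (p2 XOR p5))) XOR p2 = true XOR true = false
NOT (NOT (p5 NOR NOT (p5 NAND NOT NOT (p2 XOR p5))) XOR p2) = NOT false = true
p2 NAND NOT (NOT (p5 NOR NOT (p5 NAND NOT NOT (p2 XOR p5))) XOR p2) = true NAND true = false
p2 IFF p1 = true IFF false = false
NOT (p2 IFF p1) = NOT false = true
NOT (p2 IFF p1) IFF p5 = true IFF true = true
p1 NOR p6 = false NOR false = true
(NOT (p2 IFF p1) IFF p5) XOR (p1 NOR p6) = true XOR true = false
((NOT (p2 IFF p1) IFF p5) XOR (p1 NOR p6)) XOR p5 = false XOR true = true
(p2 NAND NOT (NOT (p5 NOR NOT (p5 NAND NOT NOT (p2 XOR p5))) XOR p2)) IFF (((NOT (p2 IFF p1) IFF p5) XOR (p1 NOR p6)) XOR p5) = false IFF true = false
(p6 NOR p5) IFF ((p2 NAND NOT (NOT (p5 NOR NOT (p5 NAND NOT NOT (p2 XOR p5))) XOR p2)) IFF (((NOT (p2 IFF p1) IFF p5) XOR (p1 NOR p6)) XOR p5)) = false IFF false = true

true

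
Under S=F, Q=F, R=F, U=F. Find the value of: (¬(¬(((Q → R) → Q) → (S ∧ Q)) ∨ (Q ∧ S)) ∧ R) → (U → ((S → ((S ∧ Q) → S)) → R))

T

Substituting S=F, Q=F, R=F, U=F:
Q → R = F → F = T
(Q → R) → Q = T → F = F
S ∧ Q = F ∧ F = F
((Q → R) → Q) → (S ∧ Q) = F → F = T
¬(((Q → R) → Q) → (S ∧ Q)) = ¬T = F
Q ∧ S = F ∧ F = F
¬(((Q → R) → Q) → (S ∧ Q)) ∨ (Q ∧ S) = F ∨ F = F
¬(¬(((Q → R) → Q) → (S ∧ Q)) ∨ (Q ∧ S)) = ¬F = T
¬(¬(((Q → R) → Q) → (S ∧ Q)) ∨ (Q ∧ S)) ∧ R = T ∧ F = F
S ∧ Q = F ∧ F = F
(S ∧ Q) → S = F → F = T
S → ((S ∧ Q) → S) = F → T = T
(S → ((S ∧ Q) → S)) → R = T → F = F
U → ((S → ((S ∧ Q) → S)) → R) = F → F = T
(¬(¬(((Q → R) → Q) → (S ∧ Q)) ∨ (Q ∧ S)) ∧ R) → (U → ((S → ((S ∧ Q) → S)) → R)) = F → T = T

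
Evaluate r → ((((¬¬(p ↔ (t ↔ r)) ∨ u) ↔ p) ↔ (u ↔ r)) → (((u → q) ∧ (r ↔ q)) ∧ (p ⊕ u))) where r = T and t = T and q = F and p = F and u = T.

T

t ↔ r = T ↔ T = T
p ↔ (t ↔ r) = F ↔ T = F
¬(p ↔ (t ↔ r)) = ¬F = T
¬¬(p ↔ (t ↔ r)) = ¬T = F
¬¬(p ↔ (t ↔ r)) ∨ u = F ∨ T = T
(¬¬(p ↔ (t ↔ r)) ∨ u) ↔ p = T ↔ F = F
u ↔ r = T ↔ T = T
((¬¬(p ↔ (t ↔ r)) ∨ u) ↔ p) ↔ (u ↔ r) = F ↔ T = F
u → q = T → F = F
r ↔ q = T ↔ F = F
(u → q) ∧ (r ↔ q) = F ∧ F = F
p ⊕ u = F ⊕ T = T
((u → q) ∧ (r ↔ q)) ∧ (p ⊕ u) = F ∧ T = F
(((¬¬(p ↔ (t ↔ r)) ∨ u) ↔ p) ↔ (u ↔ r)) → (((u → q) ∧ (r ↔ q)) ∧ (p ⊕ u)) = F → F = T
r → ((((¬¬(p ↔ (t ↔ r)) ∨ u) ↔ p) ↔ (u ↔ r)) → (((u → q) ∧ (r ↔ q)) ∧ (p ⊕ u))) = T → T = T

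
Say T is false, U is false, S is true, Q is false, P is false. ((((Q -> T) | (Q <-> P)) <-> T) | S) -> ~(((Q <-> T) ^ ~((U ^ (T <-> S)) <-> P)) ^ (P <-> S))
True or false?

0

Q -> T = 0 -> 0 = 1
Q <-> P = 0 <-> 0 = 1
(Q -> T) | (Q <-> P) = 1 | 1 = 1
((Q -> T) | (Q <-> P)) <-> T = 1 <-> 0 = 0
(((Q -> T) | (Q <-> P)) <-> T) | S = 0 | 1 = 1
Q <-> T = 0 <-> 0 = 1
T <-> S = 0 <-> 1 = 0
U ^ (T <-> S) = 0 ^ 0 = 0
(U ^ (T <-> S)) <-> P = 0 <-> 0 = 1
~((U ^ (T <-> S)) <-> P) = ~1 = 0
(Q <-> T) ^ ~((U ^ (T <-> S)) <-> P) = 1 ^ 0 = 1
P <-> S = 0 <-> 1 = 0
((Q <-> T) ^ ~((U ^ (T <-> S)) <-> P)) ^ (P <-> S) = 1 ^ 0 = 1
~(((Q <-> T) ^ ~((U ^ (T <-> S)) <-> P)) ^ (P <-> S)) = ~1 = 0
((((Q -> T) | (Q <-> P)) <-> T) | S) -> ~(((Q <-> T) ^ ~((U ^ (T <-> S)) <-> P)) ^ (P <-> S)) = 1 -> 0 = 0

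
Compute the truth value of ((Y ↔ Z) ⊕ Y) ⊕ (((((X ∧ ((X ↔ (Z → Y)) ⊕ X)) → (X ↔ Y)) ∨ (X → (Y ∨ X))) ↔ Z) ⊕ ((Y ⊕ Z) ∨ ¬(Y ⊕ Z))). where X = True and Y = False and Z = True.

Y ↔ Z = False ↔ True = False
(Y ↔ Z) ⊕ Y = False ⊕ False = False
Z → Y = True → False = False
X ↔ (Z → Y) = True ↔ False = False
(X ↔ (Z → Y)) ⊕ X = False ⊕ True = True
X ∧ ((X ↔ (Z → Y)) ⊕ X) = True ∧ True = True
X ↔ Y = True ↔ False = False
(X ∧ ((X ↔ (Z → Y)) ⊕ X)) → (X ↔ Y) = True → False = False
Y ∨ X = False ∨ True = True
X → (Y ∨ X) = True → True = True
((X ∧ ((X ↔ (Z → Y)) ⊕ X)) → (X ↔ Y)) ∨ (X → (Y ∨ X)) = False ∨ True = True
(((X ∧ ((X ↔ (Z → Y)) ⊕ X)) → (X ↔ Y)) ∨ (X → (Y ∨ X))) ↔ Z = True ↔ True = True
Y ⊕ Z = False ⊕ True = True
Y ⊕ Z = False ⊕ True = True
¬(Y ⊕ Z) = ¬True = False
(Y ⊕ Z) ∨ ¬(Y ⊕ Z) = True ∨ False = True
((((X ∧ ((X ↔ (Z → Y)) ⊕ X)) → (X ↔ Y)) ∨ (X → (Y ∨ X))) ↔ Z) ⊕ ((Y ⊕ Z) ∨ ¬(Y ⊕ Z)) = True ⊕ True = False
((Y ↔ Z) ⊕ Y) ⊕ (((((X ∧ ((X ↔ (Z → Y)) ⊕ X)) → (X ↔ Y)) ∨ (X → (Y ∨ X))) ↔ Z) ⊕ ((Y ⊕ Z) ∨ ¬(Y ⊕ Z))) = False ⊕ False = False

False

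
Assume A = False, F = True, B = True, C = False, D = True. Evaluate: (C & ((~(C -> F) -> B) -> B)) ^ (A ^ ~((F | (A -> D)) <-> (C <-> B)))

True

C -> F = False -> True = True
~(C -> F) = ~True = False
~(C -> F) -> B = False -> True = True
(~(C -> F) -> B) -> B = True -> True = True
C & ((~(C -> F) -> B) -> B) = False & True = False
A -> D = False -> True = True
F | (A -> D) = True | True = True
C <-> B = False <-> True = False
(F | (A -> D)) <-> (C <-> B) = True <-> False = False
~((F | (A -> D)) <-> (C <-> B)) = ~False = True
A ^ ~((F | (A -> D)) <-> (C <-> B)) = False ^ True = True
(C & ((~(C -> F) -> B) -> B)) ^ (A ^ ~((F | (A -> D)) <-> (C <-> B))) = False ^ True = True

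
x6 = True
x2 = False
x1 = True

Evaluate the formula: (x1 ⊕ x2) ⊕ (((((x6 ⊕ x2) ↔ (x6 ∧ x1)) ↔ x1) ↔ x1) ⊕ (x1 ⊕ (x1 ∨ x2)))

x1 ⊕ x2 = True ⊕ False = True
x6 ⊕ x2 = True ⊕ False = True
x6 ∧ x1 = True ∧ True = True
(x6 ⊕ x2) ↔ (x6 ∧ x1) = True ↔ True = True
((x6 ⊕ x2) ↔ (x6 ∧ x1)) ↔ x1 = True ↔ True = True
(((x6 ⊕ x2) ↔ (x6 ∧ x1)) ↔ x1) ↔ x1 = True ↔ True = True
x1 ∨ x2 = True ∨ False = True
x1 ⊕ (x1 ∨ x2) = True ⊕ True = False
((((x6 ⊕ x2) ↔ (x6 ∧ x1)) ↔ x1) ↔ x1) ⊕ (x1 ⊕ (x1 ∨ x2)) = True ⊕ False = True
(x1 ⊕ x2) ⊕ (((((x6 ⊕ x2) ↔ (x6 ∧ x1)) ↔ x1) ↔ x1) ⊕ (x1 ⊕ (x1 ∨ x2))) = True ⊕ True = False

False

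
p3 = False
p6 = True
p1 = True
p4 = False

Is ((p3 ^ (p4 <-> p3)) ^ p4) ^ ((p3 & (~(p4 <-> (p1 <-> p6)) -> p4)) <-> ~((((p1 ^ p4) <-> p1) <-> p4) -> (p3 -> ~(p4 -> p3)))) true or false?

Substituting p3=False, p6=True, p1=True, p4=False:
p4 <-> p3 = False <-> False = True
p3 ^ (p4 <-> p3) = False ^ True = True
(p3 ^ (p4 <-> p3)) ^ p4 = True ^ False = True
p1 <-> p6 = True <-> True = True
p4 <-> (p1 <-> p6) = False <-> True = False
~(p4 <-> (p1 <-> p6)) = ~False = True
~(p4 <-> (p1 <-> p6)) -> p4 = True -> False = False
p3 & (~(p4 <-> (p1 <-> p6)) -> p4) = False & False = False
p1 ^ p4 = True ^ False = True
(p1 ^ p4) <-> p1 = True <-> True = True
((p1 ^ p4) <-> p1) <-> p4 = True <-> False = False
p4 -> p3 = False -> False = True
~(p4 -> p3) = ~True = False
p3 -> ~(p4 -> p3) = False -> False = True
(((p1 ^ p4) <-> p1) <-> p4) -> (p3 -> ~(p4 -> p3)) = False -> True = True
~((((p1 ^ p4) <-> p1) <-> p4) -> (p3 -> ~(p4 -> p3))) = ~True = False
(p3 & (~(p4 <-> (p1 <-> p6)) -> p4)) <-> ~((((p1 ^ p4) <-> p1) <-> p4) -> (p3 -> ~(p4 -> p3))) = False <-> False = True
((p3 ^ (p4 <-> p3)) ^ p4) ^ ((p3 & (~(p4 <-> (p1 <-> p6)) -> p4)) <-> ~((((p1 ^ p4) <-> p1) <-> p4) -> (p3 -> ~(p4 -> p3)))) = True ^ True = False

False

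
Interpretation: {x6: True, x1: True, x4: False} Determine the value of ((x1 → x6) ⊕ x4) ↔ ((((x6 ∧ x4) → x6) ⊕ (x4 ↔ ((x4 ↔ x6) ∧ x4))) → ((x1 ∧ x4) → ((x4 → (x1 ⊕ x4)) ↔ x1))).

x1 → x6 = True → True = True
(x1 → x6) ⊕ x4 = True ⊕ False = True
x6 ∧ x4 = True ∧ False = False
(x6 ∧ x4) → x6 = False → True = True
x4 ↔ x6 = False ↔ True = False
(x4 ↔ x6) ∧ x4 = False ∧ False = False
x4 ↔ ((x4 ↔ x6) ∧ x4) = False ↔ False = True
((x6 ∧ x4) → x6) ⊕ (x4 ↔ ((x4 ↔ x6) ∧ x4)) = True ⊕ True = False
x1 ∧ x4 = True ∧ False = False
x1 ⊕ x4 = True ⊕ False = True
x4 → (x1 ⊕ x4) = False → True = True
(x4 → (x1 ⊕ x4)) ↔ x1 = True ↔ True = True
(x1 ∧ x4) → ((x4 → (x1 ⊕ x4)) ↔ x1) = False → True = True
(((x6 ∧ x4) → x6) ⊕ (x4 ↔ ((x4 ↔ x6) ∧ x4))) → ((x1 ∧ x4) → ((x4 → (x1 ⊕ x4)) ↔ x1)) = False → True = True
((x1 → x6) ⊕ x4) ↔ ((((x6 ∧ x4) → x6) ⊕ (x4 ↔ ((x4 ↔ x6) ∧ x4))) → ((x1 ∧ x4) → ((x4 → (x1 ⊕ x4)) ↔ x1))) = True ↔ True = True

True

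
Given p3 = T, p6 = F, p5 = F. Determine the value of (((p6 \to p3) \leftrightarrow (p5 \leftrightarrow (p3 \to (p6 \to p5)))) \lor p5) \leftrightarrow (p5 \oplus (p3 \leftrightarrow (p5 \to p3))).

p6 \to p3 = F \to T = T
p6 \to p5 = F \to F = T
p3 \to (p6 \to p5) = T \to T = T
p5 \leftrightarrow (p3 \to (p6 \to p5)) = F \leftrightarrow T = F
(p6 \to p3) \leftrightarrow (p5 \leftrightarrow (p3 \to (p6 \to p5))) = T \leftrightarrow F = F
((p6 \to p3) \leftrightarrow (p5 \leftrightarrow (p3 \to (p6 \to p5)))) \lor p5 = F \lor F = F
p5 \to p3 = F \to T = T
p3 \leftrightarrow (p5 \to p3) = T \leftrightarrow T = T
p5 \oplus (p3 \leftrightarrow (p5 \to p3)) = F \oplus T = T
(((p6 \to p3) \leftrightarrow (p5 \leftrightarrow (p3 \to (p6 \to p5)))) \lor p5) \leftrightarrow (p5 \oplus (p3 \leftrightarrow (p5 \to p3))) = F \leftrightarrow T = F

F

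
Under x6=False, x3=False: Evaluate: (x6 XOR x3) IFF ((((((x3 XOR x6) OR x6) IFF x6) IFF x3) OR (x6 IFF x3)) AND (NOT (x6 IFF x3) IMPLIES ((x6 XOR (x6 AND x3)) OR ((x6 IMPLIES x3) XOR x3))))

x6 XOR x3 = False XOR False = False
x3 XOR x6 = False XOR False = False
(x3 XOR x6) OR x6 = False OR False = False
((x3 XOR x6) OR x6) IFF x6 = False IFF False = True
(((x3 XOR x6) OR x6) IFF x6) IFF x3 = True IFF False = False
x6 IFF x3 = False IFF False = True
((((x3 XOR x6) OR x6) IFF x6) IFF x3) OR (x6 IFF x3) = False OR True = True
x6 IFF x3 = False IFF False = True
NOT (x6 IFF x3) = NOT True = False
x6 AND x3 = False AND False = False
x6 XOR (x6 AND x3) = False XOR False = False
x6 IMPLIES x3 = False IMPLIES False = True
(x6 IMPLIES x3) XOR x3 = True XOR False = True
(x6 XOR (x6 AND x3)) OR ((x6 IMPLIES x3) XOR x3) = False OR True = True
NOT (x6 IFF x3) IMPLIES ((x6 XOR (x6 AND x3)) OR ((x6 IMPLIES x3) XOR x3)) = False IMPLIES True = True
(((((x3 XOR x6) OR x6) IFF x6) IFF x3) OR (x6 IFF x3)) AND (NOT (x6 IFF x3) IMPLIES ((x6 XOR (x6 AND x3)) OR ((x6 IMPLIES x3) XOR x3))) = True AND True = True
(x6 XOR x3) IFF ((((((x3 XOR x6) OR x6) IFF x6) IFF x3) OR (x6 IFF x3)) AND (NOT (x6 IFF x3) IMPLIES ((x6 XOR (x6 AND x3)) OR ((x6 IMPLIES x3) XOR x3)))) = False IFF True = False

False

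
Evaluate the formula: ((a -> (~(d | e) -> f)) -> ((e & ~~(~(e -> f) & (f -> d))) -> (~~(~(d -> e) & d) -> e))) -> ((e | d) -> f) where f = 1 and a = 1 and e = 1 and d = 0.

1

Substituting f=1, a=1, e=1, d=0:
d | e = 0 | 1 = 1
~(d | e) = ~1 = 0
~(d | e) -> f = 0 -> 1 = 1
a -> (~(d | e) -> f) = 1 -> 1 = 1
e -> f = 1 -> 1 = 1
~(e -> f) = ~1 = 0
f -> d = 1 -> 0 = 0
~(e -> f) & (f -> d) = 0 & 0 = 0
~(~(e -> f) & (f -> d)) = ~0 = 1
~~(~(e -> f) & (f -> d)) = ~1 = 0
e & ~~(~(e -> f) & (f -> d)) = 1 & 0 = 0
d -> e = 0 -> 1 = 1
~(d -> e) = ~1 = 0
~(d -> e) & d = 0 & 0 = 0
~(~(d -> e) & d) = ~0 = 1
~~(~(d -> e) & d) = ~1 = 0
~~(~(d -> e) & d) -> e = 0 -> 1 = 1
(e & ~~(~(e -> f) & (f -> d))) -> (~~(~(d -> e) & d) -> e) = 0 -> 1 = 1
(a -> (~(d | e) -> f)) -> ((e & ~~(~(e -> f) & (f -> d))) -> (~~(~(d -> e) & d) -> e)) = 1 -> 1 = 1
e | d = 1 | 0 = 1
(e | d) -> f = 1 -> 1 = 1
((a -> (~(d | e) -> f)) -> ((e & ~~(~(e -> f) & (f -> d))) -> (~~(~(d -> e) & d) -> e))) -> ((e | d) -> f) = 1 -> 1 = 1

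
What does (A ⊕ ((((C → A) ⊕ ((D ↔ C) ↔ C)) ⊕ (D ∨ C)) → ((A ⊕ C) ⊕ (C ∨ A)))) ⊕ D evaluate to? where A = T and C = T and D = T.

T

C → A = T → T = T
D ↔ C = T ↔ T = T
(D ↔ C) ↔ C = T ↔ T = T
(C → A) ⊕ ((D ↔ C) ↔ C) = T ⊕ T = F
D ∨ C = T ∨ T = T
((C → A) ⊕ ((D ↔ C) ↔ C)) ⊕ (D ∨ C) = F ⊕ T = T
A ⊕ C = T ⊕ T = F
C ∨ A = T ∨ T = T
(A ⊕ C) ⊕ (C ∨ A) = F ⊕ T = T
(((C → A) ⊕ ((D ↔ C) ↔ C)) ⊕ (D ∨ C)) → ((A ⊕ C) ⊕ (C ∨ A)) = T → T = T
A ⊕ ((((C → A) ⊕ ((D ↔ C) ↔ C)) ⊕ (D ∨ C)) → ((A ⊕ C) ⊕ (C ∨ A))) = T ⊕ T = F
(A ⊕ ((((C → A) ⊕ ((D ↔ C) ↔ C)) ⊕ (D ∨ C)) → ((A ⊕ C) ⊕ (C ∨ A)))) ⊕ D = F ⊕ T = T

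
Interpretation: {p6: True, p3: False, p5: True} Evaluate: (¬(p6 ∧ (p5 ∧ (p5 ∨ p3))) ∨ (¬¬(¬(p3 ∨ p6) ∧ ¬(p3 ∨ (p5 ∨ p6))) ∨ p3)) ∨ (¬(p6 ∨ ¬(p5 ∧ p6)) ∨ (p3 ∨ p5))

True

p5 ∨ p3 = True ∨ False = True
p5 ∧ (p5 ∨ p3) = True ∧ True = True
p6 ∧ (p5 ∧ (p5 ∨ p3)) = True ∧ True = True
¬(p6 ∧ (p5 ∧ (p5 ∨ p3))) = ¬True = False
p3 ∨ p6 = False ∨ True = True
¬(p3 ∨ p6) = ¬True = False
p5 ∨ p6 = True ∨ True = True
p3 ∨ (p5 ∨ p6) = False ∨ True = True
¬(p3 ∨ (p5 ∨ p6)) = ¬True = False
¬(p3 ∨ p6) ∧ ¬(p3 ∨ (p5 ∨ p6)) = False ∧ False = False
¬(¬(p3 ∨ p6) ∧ ¬(p3 ∨ (p5 ∨ p6))) = ¬False = True
¬¬(¬(p3 ∨ p6) ∧ ¬(p3 ∨ (p5 ∨ p6))) = ¬True = False
¬¬(¬(p3 ∨ p6) ∧ ¬(p3 ∨ (p5 ∨ p6))) ∨ p3 = False ∨ False = False
¬(p6 ∧ (p5 ∧ (p5 ∨ p3))) ∨ (¬¬(¬(p3 ∨ p6) ∧ ¬(p3 ∨ (p5 ∨ p6))) ∨ p3) = False ∨ False = False
p5 ∧ p6 = True ∧ True = True
¬(p5 ∧ p6) = ¬True = False
p6 ∨ ¬(p5 ∧ p6) = True ∨ False = True
¬(p6 ∨ ¬(p5 ∧ p6)) = ¬True = False
p3 ∨ p5 = False ∨ True = True
¬(p6 ∨ ¬(p5 ∧ p6)) ∨ (p3 ∨ p5) = False ∨ True = True
(¬(p6 ∧ (p5 ∧ (p5 ∨ p3))) ∨ (¬¬(¬(p3 ∨ p6) ∧ ¬(p3 ∨ (p5 ∨ p6))) ∨ p3)) ∨ (¬(p6 ∨ ¬(p5 ∧ p6)) ∨ (p3 ∨ p5)) = False ∨ True = True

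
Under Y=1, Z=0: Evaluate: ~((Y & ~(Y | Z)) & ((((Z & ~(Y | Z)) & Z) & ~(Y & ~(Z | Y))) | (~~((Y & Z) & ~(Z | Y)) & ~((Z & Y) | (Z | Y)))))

Y | Z = 1 | 0 = 1
~(Y | Z) = ~1 = 0
Y & ~(Y | Z) = 1 & 0 = 0
Y | Z = 1 | 0 = 1
~(Y | Z) = ~1 = 0
Z & ~(Y | Z) = 0 & 0 = 0
(Z & ~(Y | Z)) & Z = 0 & 0 = 0
Z | Y = 0 | 1 = 1
~(Z | Y) = ~1 = 0
Y & ~(Z | Y) = 1 & 0 = 0
~(Y & ~(Z | Y)) = ~0 = 1
((Z & ~(Y | Z)) & Z) & ~(Y & ~(Z | Y)) = 0 & 1 = 0
Y & Z = 1 & 0 = 0
Z | Y = 0 | 1 = 1
~(Z | Y) = ~1 = 0
(Y & Z) & ~(Z | Y) = 0 & 0 = 0
~((Y & Z) & ~(Z | Y)) = ~0 = 1
~~((Y & Z) & ~(Z | Y)) = ~1 = 0
Z & Y = 0 & 1 = 0
Z | Y = 0 | 1 = 1
(Z & Y) | (Z | Y) = 0 | 1 = 1
~((Z & Y) | (Z | Y)) = ~1 = 0
~~((Y & Z) & ~(Z | Y)) & ~((Z & Y) | (Z | Y)) = 0 & 0 = 0
(((Z & ~(Y | Z)) & Z) & ~(Y & ~(Z | Y))) | (~~((Y & Z) & ~(Z | Y)) & ~((Z & Y) | (Z | Y))) = 0 | 0 = 0
(Y & ~(Y | Z)) & ((((Z & ~(Y | Z)) & Z) & ~(Y & ~(Z | Y))) | (~~((Y & Z) & ~(Z | Y)) & ~((Z & Y) | (Z | Y)))) = 0 & 0 = 0
~((Y & ~(Y | Z)) & ((((Z & ~(Y | Z)) & Z) & ~(Y & ~(Z | Y))) | (~~((Y & Z) & ~(Z | Y)) & ~((Z & Y) | (Z | Y))))) = ~0 = 1

1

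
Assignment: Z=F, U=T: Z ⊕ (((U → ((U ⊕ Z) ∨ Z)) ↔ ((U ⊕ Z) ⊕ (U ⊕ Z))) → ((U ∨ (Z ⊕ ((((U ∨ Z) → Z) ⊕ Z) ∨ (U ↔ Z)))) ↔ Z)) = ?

T

U ⊕ Z = T ⊕ F = T
(U ⊕ Z) ∨ Z = T ∨ F = T
U → ((U ⊕ Z) ∨ Z) = T → T = T
U ⊕ Z = T ⊕ F = T
U ⊕ Z = T ⊕ F = T
(U ⊕ Z) ⊕ (U ⊕ Z) = T ⊕ T = F
(U → ((U ⊕ Z) ∨ Z)) ↔ ((U ⊕ Z) ⊕ (U ⊕ Z)) = T ↔ F = F
U ∨ Z = T ∨ F = T
(U ∨ Z) → Z = T → F = F
((U ∨ Z) → Z) ⊕ Z = F ⊕ F = F
U ↔ Z = T ↔ F = F
(((U ∨ Z) → Z) ⊕ Z) ∨ (U ↔ Z) = F ∨ F = F
Z ⊕ ((((U ∨ Z) → Z) ⊕ Z) ∨ (U ↔ Z)) = F ⊕ F = F
U ∨ (Z ⊕ ((((U ∨ Z) → Z) ⊕ Z) ∨ (U ↔ Z))) = T ∨ F = T
(U ∨ (Z ⊕ ((((U ∨ Z) → Z) ⊕ Z) ∨ (U ↔ Z)))) ↔ Z = T ↔ F = F
((U → ((U ⊕ Z) ∨ Z)) ↔ ((U ⊕ Z) ⊕ (U ⊕ Z))) → ((U ∨ (Z ⊕ ((((U ∨ Z) → Z) ⊕ Z) ∨ (U ↔ Z)))) ↔ Z) = F → F = T
Z ⊕ (((U → ((U ⊕ Z) ∨ Z)) ↔ ((U ⊕ Z) ⊕ (U ⊕ Z))) → ((U ∨ (Z ⊕ ((((U ∨ Z) → Z) ⊕ Z) ∨ (U ↔ Z)))) ↔ Z)) = F ⊕ T = T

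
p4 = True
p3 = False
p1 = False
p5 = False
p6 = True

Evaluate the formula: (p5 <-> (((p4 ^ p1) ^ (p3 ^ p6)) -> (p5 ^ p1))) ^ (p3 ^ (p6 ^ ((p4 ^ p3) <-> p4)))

p4 ^ p1 = True ^ False = True
p3 ^ p6 = False ^ True = True
(p4 ^ p1) ^ (p3 ^ p6) = True ^ True = False
p5 ^ p1 = False ^ False = False
((p4 ^ p1) ^ (p3 ^ p6)) -> (p5 ^ p1) = False -> False = True
p5 <-> (((p4 ^ p1) ^ (p3 ^ p6)) -> (p5 ^ p1)) = False <-> True = False
p4 ^ p3 = True ^ False = True
(p4 ^ p3) <-> p4 = True <-> True = True
p6 ^ ((p4 ^ p3) <-> p4) = True ^ True = False
p3 ^ (p6 ^ ((p4 ^ p3) <-> p4)) = False ^ False = False
(p5 <-> (((p4 ^ p1) ^ (p3 ^ p6)) -> (p5 ^ p1))) ^ (p3 ^ (p6 ^ ((p4 ^ p3) <-> p4))) = False ^ False = False

False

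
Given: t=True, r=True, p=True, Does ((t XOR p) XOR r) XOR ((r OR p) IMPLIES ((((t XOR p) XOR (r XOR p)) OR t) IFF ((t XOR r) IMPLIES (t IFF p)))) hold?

t XOR p = True XOR True = False
(t XOR p) XOR r = False XOR True = True
r OR p = True OR True = True
t XOR p = True XOR True = False
r XOR p = True XOR True = False
(t XOR p) XOR (r XOR p) = False XOR False = False
((t XOR p) XOR (r XOR p)) OR t = False OR True = True
t XOR r = True XOR True = False
t IFF p = True IFF True = True
(t XOR r) IMPLIES (t IFF p) = False IMPLIES True = True
(((t XOR p) XOR (r XOR p)) OR t) IFF ((t XOR r) IMPLIES (t IFF p)) = True IFF True = True
(r OR p) IMPLIES ((((t XOR p) XOR (r XOR p)) OR t) IFF ((t XOR r) IMPLIES (t IFF p))) = True IMPLIES True = True
((t XOR p) XOR r) XOR ((r OR p) IMPLIES ((((t XOR p) XOR (r XOR p)) OR t) IFF ((t XOR r) IMPLIES (t IFF p)))) = True XOR True = False

False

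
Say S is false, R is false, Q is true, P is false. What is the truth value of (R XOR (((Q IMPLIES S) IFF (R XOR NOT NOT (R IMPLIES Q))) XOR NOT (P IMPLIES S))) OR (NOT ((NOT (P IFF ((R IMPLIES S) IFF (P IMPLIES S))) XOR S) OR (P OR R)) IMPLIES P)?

T

Q IMPLIES S = T IMPLIES F = F
R IMPLIES Q = F IMPLIES T = T
NOT (R IMPLIES Q) = NOT T = F
NOT NOT (R IMPLIES Q) = NOT F = T
R XOR NOT NOT (R IMPLIES Q) = F XOR T = T
(Q IMPLIES S) IFF (R XOR NOT NOT (R IMPLIES Q)) = F IFF T = F
P IMPLIES S = F IMPLIES F = T
NOT (P IMPLIES S) = NOT T = F
((Q IMPLIES S) IFF (R XOR NOT NOT (R IMPLIES Q))) XOR NOT (P IMPLIES S) = F XOR F = F
R XOR (((Q IMPLIES S) IFF (R XOR NOT NOT (R IMPLIES Q))) XOR NOT (P IMPLIES S)) = F XOR F = F
R IMPLIES S = F IMPLIES F = T
P IMPLIES S = F IMPLIES F = T
(R IMPLIES S) IFF (P IMPLIES S) = T IFF T = T
P IFF ((R IMPLIES S) IFF (P IMPLIES S)) = F IFF T = F
NOT (P IFF ((R IMPLIES S) IFF (P IMPLIES S))) = NOT F = T
NOT (P IFF ((R IMPLIES S) IFF (P IMPLIES S))) XOR S = T XOR F = T
P OR R = F OR F = F
(NOT (P IFF ((R IMPLIES S) IFF (P IMPLIES S))) XOR S) OR (P OR R) = T OR F = T
NOT ((NOT (P IFF ((R IMPLIES S) IFF (P IMPLIES S))) XOR S) OR (P OR R)) = NOT T = F
NOT ((NOT (P IFF ((R IMPLIES S) IFF (P IMPLIES S))) XOR S) OR (P OR R)) IMPLIES P = F IMPLIES F = T
(R XOR (((Q IMPLIES S) IFF (R XOR NOT NOT (R IMPLIES Q))) XOR NOT (P IMPLIES S))) OR (NOT ((NOT (P IFF ((R IMPLIES S) IFF (P IMPLIES S))) XOR S) OR (P OR R)) IMPLIES P) = F OR T = T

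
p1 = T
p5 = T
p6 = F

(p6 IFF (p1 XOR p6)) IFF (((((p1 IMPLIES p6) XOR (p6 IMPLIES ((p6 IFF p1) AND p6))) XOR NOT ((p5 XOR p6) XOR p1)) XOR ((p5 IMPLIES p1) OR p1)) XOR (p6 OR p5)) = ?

T

Substituting p1=T, p5=T, p6=F:
p1 XOR p6 = T XOR F = T
p6 IFF (p1 XOR p6) = F IFF T = F
p1 IMPLIES p6 = T IMPLIES F = F
p6 IFF p1 = F IFF T = F
(p6 IFF p1) AND p6 = F AND F = F
p6 IMPLIES ((p6 IFF p1) AND p6) = F IMPLIES F = T
(p1 IMPLIES p6) XOR (p6 IMPLIES ((p6 IFF p1) AND p6)) = F XOR T = T
p5 XOR p6 = T XOR F = T
(p5 XOR p6) XOR p1 = T XOR T = F
NOT ((p5 XOR p6) XOR p1) = NOT F = T
((p1 IMPLIES p6) XOR (p6 IMPLIES ((p6 IFF p1) AND p6))) XOR NOT ((p5 XOR p6) XOR p1) = T XOR T = F
p5 IMPLIES p1 = T IMPLIES T = T
(p5 IMPLIES p1) OR p1 = T OR T = T
(((p1 IMPLIES p6) XOR (p6 IMPLIES ((p6 IFF p1) AND p6))) XOR NOT ((p5 XOR p6) XOR p1)) XOR ((p5 IMPLIES p1) OR p1) = F XOR T = T
p6 OR p5 = F OR T = T
((((p1 IMPLIES p6) XOR (p6 IMPLIES ((p6 IFF p1) AND p6))) XOR NOT ((p5 XOR p6) XOR p1)) XOR ((p5 IMPLIES p1) OR p1)) XOR (p6 OR p5) = T XOR T = F
(p6 IFF (p1 XOR p6)) IFF (((((p1 IMPLIES p6) XOR (p6 IMPLIES ((p6 IFF p1) AND p6))) XOR NOT ((p5 XOR p6) XOR p1)) XOR ((p5 IMPLIES p1) OR p1)) XOR (p6 OR p5)) = F IFF F = T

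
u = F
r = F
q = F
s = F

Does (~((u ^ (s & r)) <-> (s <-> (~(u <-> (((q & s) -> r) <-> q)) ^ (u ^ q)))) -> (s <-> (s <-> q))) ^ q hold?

F

s & r = F & F = F
u ^ (s & r) = F ^ F = F
q & s = F & F = F
(q & s) -> r = F -> F = T
((q & s) -> r) <-> q = T <-> F = F
u <-> (((q & s) -> r) <-> q) = F <-> F = T
~(u <-> (((q & s) -> r) <-> q)) = ~T = F
u ^ q = F ^ F = F
~(u <-> (((q & s) -> r) <-> q)) ^ (u ^ q) = F ^ F = F
s <-> (~(u <-> (((q & s) -> r) <-> q)) ^ (u ^ q)) = F <-> F = T
(u ^ (s & r)) <-> (s <-> (~(u <-> (((q & s) -> r) <-> q)) ^ (u ^ q))) = F <-> T = F
~((u ^ (s & r)) <-> (s <-> (~(u <-> (((q & s) -> r) <-> q)) ^ (u ^ q)))) = ~F = T
s <-> q = F <-> F = T
s <-> (s <-> q) = F <-> T = F
~((u ^ (s & r)) <-> (s <-> (~(u <-> (((q & s) -> r) <-> q)) ^ (u ^ q)))) -> (s <-> (s <-> q)) = T -> F = F
(~((u ^ (s & r)) <-> (s <-> (~(u <-> (((q & s) -> r) <-> q)) ^ (u ^ q)))) -> (s <-> (s <-> q))) ^ q = F ^ F = F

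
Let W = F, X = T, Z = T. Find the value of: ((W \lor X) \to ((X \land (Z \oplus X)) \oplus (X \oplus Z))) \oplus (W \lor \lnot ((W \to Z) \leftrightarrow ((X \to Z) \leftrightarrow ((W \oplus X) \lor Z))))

W \lor X = F \lor T = T
Z \oplus X = T \oplus T = F
X \land (Z \oplus X) = T \land F = F
X \oplus Z = T \oplus T = F
(X \land (Z \oplus X)) \oplus (X \oplus Z) = F \oplus F = F
(W \lor X) \to ((X \land (Z \oplus X)) \oplus (X \oplus Z)) = T \to F = F
W \to Z = F \to T = T
X \to Z = T \to T = T
W \oplus X = F \oplus T = T
(W \oplus X) \lor Z = T \lor T = T
(X \to Z) \leftrightarrow ((W \oplus X) \lor Z) = T \leftrightarrow T = T
(W \to Z) \leftrightarrow ((X \to Z) \leftrightarrow ((W \oplus X) \lor Z)) = T \leftrightarrow T = T
\lnot ((W \to Z) \leftrightarrow ((X \to Z) \leftrightarrow ((W \oplus X) \lor Z))) = \lnot T = F
W \lor \lnot ((W \to Z) \leftrightarrow ((X \to Z) \leftrightarrow ((W \oplus X) \lor Z))) = F \lor F = F
((W \lor X) \to ((X \land (Z \oplus X)) \oplus (X \oplus Z))) \oplus (W \lor \lnot ((W \to Z) \leftrightarrow ((X \to Z) \leftrightarrow ((W \oplus X) \lor Z)))) = F \oplus F = F

F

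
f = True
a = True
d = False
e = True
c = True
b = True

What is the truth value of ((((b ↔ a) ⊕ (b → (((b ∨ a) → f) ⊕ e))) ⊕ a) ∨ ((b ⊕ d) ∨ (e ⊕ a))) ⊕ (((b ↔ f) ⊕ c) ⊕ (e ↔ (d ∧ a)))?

True

b ↔ a = True ↔ True = True
b ∨ a = True ∨ True = True
(b ∨ a) → f = True → True = True
((b ∨ a) → f) ⊕ e = True ⊕ True = False
b → (((b ∨ a) → f) ⊕ e) = True → False = False
(b ↔ a) ⊕ (b → (((b ∨ a) → f) ⊕ e)) = True ⊕ False = True
((b ↔ a) ⊕ (b → (((b ∨ a) → f) ⊕ e))) ⊕ a = True ⊕ True = False
b ⊕ d = True ⊕ False = True
e ⊕ a = True ⊕ True = False
(b ⊕ d) ∨ (e ⊕ a) = True ∨ False = True
(((b ↔ a) ⊕ (b → (((b ∨ a) → f) ⊕ e))) ⊕ a) ∨ ((b ⊕ d) ∨ (e ⊕ a)) = False ∨ True = True
b ↔ f = True ↔ True = True
(b ↔ f) ⊕ c = True ⊕ True = False
d ∧ a = False ∧ True = False
e ↔ (d ∧ a) = True ↔ False = False
((b ↔ f) ⊕ c) ⊕ (e ↔ (d ∧ a)) = False ⊕ False = False
((((b ↔ a) ⊕ (b → (((b ∨ a) → f) ⊕ e))) ⊕ a) ∨ ((b ⊕ d) ∨ (e ⊕ a))) ⊕ (((b ↔ f) ⊕ c) ⊕ (e ↔ (d ∧ a))) = True ⊕ False = True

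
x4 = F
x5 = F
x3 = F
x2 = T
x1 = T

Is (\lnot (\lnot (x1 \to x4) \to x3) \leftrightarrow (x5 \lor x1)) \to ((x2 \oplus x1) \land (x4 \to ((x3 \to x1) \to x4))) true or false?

Substituting x4=F, x5=F, x3=F, x2=T, x1=T:
x1 \to x4 = T \to F = F
\lnot (x1 \to x4) = \lnot F = T
\lnot (x1 \to x4) \to x3 = T \to F = F
\lnot (\lnot (x1 \to x4) \to x3) = \lnot F = T
x5 \lor x1 = F \lor T = T
\lnot (\lnot (x1 \to x4) \to x3) \leftrightarrow (x5 \lor x1) = T \leftrightarrow T = T
x2 \oplus x1 = T \oplus T = F
x3 \to x1 = F \to T = T
(x3 \to x1) \to x4 = T \to F = F
x4 \to ((x3 \to x1) \to x4) = F \to F = T
(x2 \oplus x1) \land (x4 \to ((x3 \to x1) \to x4)) = F \land T = F
(\lnot (\lnot (x1 \to x4) \to x3) \leftrightarrow (x5 \lor x1)) \to ((x2 \oplus x1) \land (x4 \to ((x3 \to x1) \to x4))) = T \to F = F

F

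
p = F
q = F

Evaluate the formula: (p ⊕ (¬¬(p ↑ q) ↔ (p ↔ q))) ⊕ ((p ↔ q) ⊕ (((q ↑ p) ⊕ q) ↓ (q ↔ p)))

F

p ↑ q = F ↑ F = T
¬(p ↑ q) = ¬T = F
¬¬(p ↑ q) = ¬F = T
p ↔ q = F ↔ F = T
¬¬(p ↑ q) ↔ (p ↔ q) = T ↔ T = T
p ⊕ (¬¬(p ↑ q) ↔ (p ↔ q)) = F ⊕ T = T
p ↔ q = F ↔ F = T
q ↑ p = F ↑ F = T
(q ↑ p) ⊕ q = T ⊕ F = T
q ↔ p = F ↔ F = T
((q ↑ p) ⊕ q) ↓ (q ↔ p) = T ↓ T = F
(p ↔ q) ⊕ (((q ↑ p) ⊕ q) ↓ (q ↔ p)) = T ⊕ F = T
(p ⊕ (¬¬(p ↑ q) ↔ (p ↔ q))) ⊕ ((p ↔ q) ⊕ (((q ↑ p) ⊕ q) ↓ (q ↔ p))) = T ⊕ T = F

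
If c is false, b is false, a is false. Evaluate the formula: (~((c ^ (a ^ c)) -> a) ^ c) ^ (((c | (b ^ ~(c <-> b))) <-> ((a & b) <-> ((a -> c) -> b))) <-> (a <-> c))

False

a ^ c = False ^ False = False
c ^ (a ^ c) = False ^ False = False
(c ^ (a ^ c)) -> a = False -> False = True
~((c ^ (a ^ c)) -> a) = ~True = False
~((c ^ (a ^ c)) -> a) ^ c = False ^ False = False
c <-> b = False <-> False = True
~(c <-> b) = ~True = False
b ^ ~(c <-> b) = False ^ False = False
c | (b ^ ~(c <-> b)) = False | False = False
a & b = False & False = False
a -> c = False -> False = True
(a -> c) -> b = True -> False = False
(a & b) <-> ((a -> c) -> b) = False <-> False = True
(c | (b ^ ~(c <-> b))) <-> ((a & b) <-> ((a -> c) -> b)) = False <-> True = False
a <-> c = False <-> False = True
((c | (b ^ ~(c <-> b))) <-> ((a & b) <-> ((a -> c) -> b))) <-> (a <-> c) = False <-> True = False
(~((c ^ (a ^ c)) -> a) ^ c) ^ (((c | (b ^ ~(c <-> b))) <-> ((a & b) <-> ((a -> c) -> b))) <-> (a <-> c)) = False ^ False = False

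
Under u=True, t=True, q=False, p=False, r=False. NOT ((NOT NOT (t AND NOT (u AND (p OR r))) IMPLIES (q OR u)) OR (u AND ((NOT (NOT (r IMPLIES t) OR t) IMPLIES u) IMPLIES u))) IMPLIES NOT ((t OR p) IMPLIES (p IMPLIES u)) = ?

p OR r = False OR False = False
u AND (p OR r) = True AND False = False
NOT (u AND (p OR r)) = NOT False = True
t AND NOT (u AND (p OR r)) = True AND True = True
NOT (t AND NOT (u AND (p OR r))) = NOT True = False
NOT NOT (t AND NOT (u AND (p OR r))) = NOT False = True
q OR u = False OR True = True
NOT NOT (t AND NOT (u AND (p OR r))) IMPLIES (q OR u) = True IMPLIES True = True
r IMPLIES t = False IMPLIES True = True
NOT (r IMPLIES t) = NOT True = False
NOT (r IMPLIES t) OR t = False OR True = True
NOT (NOT (r IMPLIES t) OR t) = NOT True = False
NOT (NOT (r IMPLIES t) OR t) IMPLIES u = False IMPLIES True = True
(NOT (NOT (r IMPLIES t) OR t) IMPLIES u) IMPLIES u = True IMPLIES True = True
u AND ((NOT (NOT (r IMPLIES t) OR t) IMPLIES u) IMPLIES u) = True AND True = True
(NOT NOT (t AND NOT (u AND (p OR r))) IMPLIES (q OR u)) OR (u AND ((NOT (NOT (r IMPLIES t) OR t) IMPLIES u) IMPLIES u)) = True OR True = True
NOT ((NOT NOT (t AND NOT (u AND (p OR r))) IMPLIES (q OR u)) OR (u AND ((NOT (NOT (r IMPLIES t) OR t) IMPLIES u) IMPLIES u))) = NOT True = False
t OR p = True OR False = True
p IMPLIES u = False IMPLIES True = True
(t OR p) IMPLIES (p IMPLIES u) = True IMPLIES True = True
NOT ((t OR p) IMPLIES (p IMPLIES u)) = NOT True = False
NOT ((NOT NOT (t AND NOT (u AND (p OR r))) IMPLIES (q OR u)) OR (u AND ((NOT (NOT (r IMPLIES t) OR t) IMPLIES u) IMPLIES u))) IMPLIES NOT ((t OR p) IMPLIES (p IMPLIES u)) = False IMPLIES False = True

True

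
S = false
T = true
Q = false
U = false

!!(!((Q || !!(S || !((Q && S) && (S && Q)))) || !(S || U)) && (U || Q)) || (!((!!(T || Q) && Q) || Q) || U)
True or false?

Q && S = false && false = false
S && Q = false && false = false
(Q && S) && (S && Q) = false && false = false
!((Q && S) && (S && Q)) = !false = true
S || !((Q && S) && (S && Q)) = false || true = true
!(S || !((Q && S) && (S && Q))) = !true = false
!!(S || !((Q && S) && (S && Q))) = !false = true
Q || !!(S || !((Q && S) && (S && Q))) = false || true = true
S || U = false || false = false
!(S || U) = !false = true
(Q || !!(S || !((Q && S) && (S && Q)))) || !(S || U) = true || true = true
!((Q || !!(S || !((Q && S) && (S && Q)))) || !(S || U)) = !true = false
U || Q = false || false = false
!((Q || !!(S || !((Q && S) && (S && Q)))) || !(S || U)) && (U || Q) = false && false = false
!(!((Q || !!(S || !((Q && S) && (S && Q)))) || !(S || U)) && (U || Q)) = !false = true
!!(!((Q || !!(S || !((Q && S) && (S && Q)))) || !(S || U)) && (U || Q)) = !true = false
T || Q = true || false = true
!(T || Q) = !true = false
!!(T || Q) = !false = true
!!(T || Q) && Q = true && false = false
(!!(T || Q) && Q) || Q = false || false = false
!((!!(T || Q) && Q) || Q) = !false = true
!((!!(T || Q) && Q) || Q) || U = true || false = true
!!(!((Q || !!(S || !((Q && S) && (S && Q)))) || !(S || U)) && (U || Q)) || (!((!!(T || Q) && Q) || Q) || U) = false || true = true

true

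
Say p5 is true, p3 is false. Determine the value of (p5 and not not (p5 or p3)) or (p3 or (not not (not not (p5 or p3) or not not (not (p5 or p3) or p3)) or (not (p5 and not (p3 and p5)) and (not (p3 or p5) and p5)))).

p5 or p3 = True or False = True
not (p5 or p3) = not True = False
not not (p5 or p3) = not False = True
p5 and not not (p5 or p3) = True and True = True
p5 or p3 = True or False = True
not (p5 or p3) = not True = False
not not (p5 or p3) = not False = True
p5 or p3 = True or False = True
not (p5 or p3) = not True = False
not (p5 or p3) or p3 = False or False = False
not (not (p5 or p3) or p3) = not False = True
not not (not (p5 or p3) or p3) = not True = False
not not (p5 or p3) or not not (not (p5 or p3) or p3) = True or False = True
not (not not (p5 or p3) or not not (not (p5 or p3) or p3)) = not True = False
not not (not not (p5 or p3) or not not (not (p5 or p3) or p3)) = not False = True
p3 and p5 = False and True = False
not (p3 and p5) = not False = True
p5 and not (p3 and p5) = True and True = True
not (p5 and not (p3 and p5)) = not True = False
p3 or p5 = False or True = True
not (p3 or p5) = not True = False
not (p3 or p5) and p5 = False and True = False
not (p5 and not (p3 and p5)) and (not (p3 or p5) and p5) = False and False = False
not not (not not (p5 or p3) or not not (not (p5 or p3) or p3)) or (not (p5 and not (p3 and p5)) and (not (p3 or p5) and p5)) = True or False = True
p3 or (not not (not not (p5 or p3) or not not (not (p5 or p3) or p3)) or (not (p5 and not (p3 and p5)) and (not (p3 or p5) and p5))) = False or True = True
(p5 and not not (p5 or p3)) or (p3 or (not not (not not (p5 or p3) or not not (not (p5 or p3) or p3)) or (not (p5 and not (p3 and p5)) and (not (p3 or p5) and p5)))) = True or True = True

True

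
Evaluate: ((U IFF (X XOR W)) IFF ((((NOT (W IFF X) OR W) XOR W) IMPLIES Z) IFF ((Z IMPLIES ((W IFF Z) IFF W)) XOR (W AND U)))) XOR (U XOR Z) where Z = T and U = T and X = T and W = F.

Substituting Z=T, U=T, X=T, W=F:
X XOR W = T XOR F = T
U IFF (X XOR W) = T IFF T = T
W IFF X = F IFF T = F
NOT (W IFF X) = NOT F = T
NOT (W IFF X) OR W = T OR F = T
(NOT (W IFF X) OR W) XOR W = T XOR F = T
((NOT (W IFF X) OR W) XOR W) IMPLIES Z = T IMPLIES T = T
W IFF Z = F IFF T = F
(W IFF Z) IFF W = F IFF F = T
Z IMPLIES ((W IFF Z) IFF W) = T IMPLIES T = T
W AND U = F AND T = F
(Z IMPLIES ((W IFF Z) IFF W)) XOR (W AND U) = T XOR F = T
(((NOT (W IFF X) OR W) XOR W) IMPLIES Z) IFF ((Z IMPLIES ((W IFF Z) IFF W)) XOR (W AND U)) = T IFF T = T
(U IFF (X XOR W)) IFF ((((NOT (W IFF X) OR W) XOR W) IMPLIES Z) IFF ((Z IMPLIES ((W IFF Z) IFF W)) XOR (W AND U))) = T IFF T = T
U XOR Z = T XOR T = F
((U IFF (X XOR W)) IFF ((((NOT (W IFF X) OR W) XOR W) IMPLIES Z) IFF ((Z IMPLIES ((W IFF Z) IFF W)) XOR (W AND U)))) XOR (U XOR Z) = T XOR F = T

T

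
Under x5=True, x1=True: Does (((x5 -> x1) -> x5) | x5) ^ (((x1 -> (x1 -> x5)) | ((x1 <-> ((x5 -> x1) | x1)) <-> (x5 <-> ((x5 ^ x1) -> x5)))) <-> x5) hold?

False

x5 -> x1 = True -> True = True
(x5 -> x1) -> x5 = True -> True = True
((x5 -> x1) -> x5) | x5 = True | True = True
x1 -> x5 = True -> True = True
x1 -> (x1 -> x5) = True -> True = True
x5 -> x1 = True -> True = True
(x5 -> x1) | x1 = True | True = True
x1 <-> ((x5 -> x1) | x1) = True <-> True = True
x5 ^ x1 = True ^ True = False
(x5 ^ x1) -> x5 = False -> True = True
x5 <-> ((x5 ^ x1) -> x5) = True <-> True = True
(x1 <-> ((x5 -> x1) | x1)) <-> (x5 <-> ((x5 ^ x1) -> x5)) = True <-> True = True
(x1 -> (x1 -> x5)) | ((x1 <-> ((x5 -> x1) | x1)) <-> (x5 <-> ((x5 ^ x1) -> x5))) = True | True = True
((x1 -> (x1 -> x5)) | ((x1 <-> ((x5 -> x1) | x1)) <-> (x5 <-> ((x5 ^ x1) -> x5)))) <-> x5 = True <-> True = True
(((x5 -> x1) -> x5) | x5) ^ (((x1 -> (x1 -> x5)) | ((x1 <-> ((x5 -> x1) | x1)) <-> (x5 <-> ((x5 ^ x1) -> x5)))) <-> x5) = True ^ True = False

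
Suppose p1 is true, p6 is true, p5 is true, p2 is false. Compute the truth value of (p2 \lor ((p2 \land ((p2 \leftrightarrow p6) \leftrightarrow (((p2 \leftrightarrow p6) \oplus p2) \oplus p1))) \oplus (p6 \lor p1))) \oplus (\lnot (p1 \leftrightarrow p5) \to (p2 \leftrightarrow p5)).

F

p2 \leftrightarrow p6 = F \leftrightarrow T = F
p2 \leftrightarrow p6 = F \leftrightarrow T = F
(p2 \leftrightarrow p6) \oplus p2 = F \oplus F = F
((p2 \leftrightarrow p6) \oplus p2) \oplus p1 = F \oplus T = T
(p2 \leftrightarrow p6) \leftrightarrow (((p2 \leftrightarrow p6) \oplus p2) \oplus p1) = F \leftrightarrow T = F
p2 \land ((p2 \leftrightarrow p6) \leftrightarrow (((p2 \leftrightarrow p6) \oplus p2) \oplus p1)) = F \land F = F
p6 \lor p1 = T \lor T = T
(p2 \land ((p2 \leftrightarrow p6) \leftrightarrow (((p2 \leftrightarrow p6) \oplus p2) \oplus p1))) \oplus (p6 \lor p1) = F \oplus T = T
p2 \lor ((p2 \land ((p2 \leftrightarrow p6) \leftrightarrow (((p2 \leftrightarrow p6) \oplus p2) \oplus p1))) \oplus (p6 \lor p1)) = F \lor T = T
p1 \leftrightarrow p5 = T \leftrightarrow T = T
\lnot (p1 \leftrightarrow p5) = \lnot T = F
p2 \leftrightarrow p5 = F \leftrightarrow T = F
\lnot (p1 \leftrightarrow p5) \to (p2 \leftrightarrow p5) = F \to F = T
(p2 \lor ((p2 \land ((p2 \leftrightarrow p6) \leftrightarrow (((p2 \leftrightarrow p6) \oplus p2) \oplus p1))) \oplus (p6 \lor p1))) \oplus (\lnot (p1 \leftrightarrow p5) \to (p2 \leftrightarrow p5)) = T \oplus T = F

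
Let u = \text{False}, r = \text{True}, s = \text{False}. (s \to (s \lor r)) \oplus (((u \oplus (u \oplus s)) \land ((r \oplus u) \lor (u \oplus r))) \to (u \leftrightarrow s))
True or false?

\text{False}

s \lor r = \text{False} \lor \text{True} = \text{True}
s \to (s \lor r) = \text{False} \to \text{True} = \text{True}
u \oplus s = \text{False} \oplus \text{False} = \text{False}
u \oplus (u \oplus s) = \text{False} \oplus \text{False} = \text{False}
r \oplus u = \text{True} \oplus \text{False} = \text{True}
u \oplus r = \text{False} \oplus \text{True} = \text{True}
(r \oplus u) \lor (u \oplus r) = \text{True} \lor \text{True} = \text{True}
(u \oplus (u \oplus s)) \land ((r \oplus u) \lor (u \oplus r)) = \text{False} \land \text{True} = \text{False}
u \leftrightarrow s = \text{False} \leftrightarrow \text{False} = \text{True}
((u \oplus (u \oplus s)) \land ((r \oplus u) \lor (u \oplus r))) \to (u \leftrightarrow s) = \text{False} \to \text{True} = \text{True}
(s \to (s \lor r)) \oplus (((u \oplus (u \oplus s)) \land ((r \oplus u) \lor (u \oplus r))) \to (u \leftrightarrow s)) = \text{True} \oplus \text{True} = \text{False}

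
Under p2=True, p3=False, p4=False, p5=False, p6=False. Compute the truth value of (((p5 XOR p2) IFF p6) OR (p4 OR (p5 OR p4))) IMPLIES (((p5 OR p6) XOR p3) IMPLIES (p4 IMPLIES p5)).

Substituting p2=True, p3=False, p4=False, p5=False, p6=False:
p5 XOR p2 = False XOR True = True
(p5 XOR p2) IFF p6 = True IFF False = False
p5 OR p4 = False OR False = False
p4 OR (p5 OR p4) = False OR False = False
((p5 XOR p2) IFF p6) OR (p4 OR (p5 OR p4)) = False OR False = False
p5 OR p6 = False OR False = False
(p5 OR p6) XOR p3 = False XOR False = False
p4 IMPLIES p5 = False IMPLIES False = True
((p5 OR p6) XOR p3) IMPLIES (p4 IMPLIES p5) = False IMPLIES True = True
(((p5 XOR p2) IFF p6) OR (p4 OR (p5 OR p4))) IMPLIES (((p5 OR p6) XOR p3) IMPLIES (p4 IMPLIES p5)) = False IMPLIES True = True

True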